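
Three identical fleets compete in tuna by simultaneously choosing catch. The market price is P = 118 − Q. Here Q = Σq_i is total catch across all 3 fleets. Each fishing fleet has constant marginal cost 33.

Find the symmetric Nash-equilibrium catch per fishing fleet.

21.25

A representative fishing fleet's profit is π_i = q_i(118 − Q) − 33q_i, with Q = q_i + Σ_{j≠i} q_j.
First-order condition: 85 − 2q_i − Σ_{j≠i} q_j = 0.
Imposing symmetry (q_j = q for all j) turns Σ_{j≠i} q_j into 2q, so 85 = 4q and q = 21.25.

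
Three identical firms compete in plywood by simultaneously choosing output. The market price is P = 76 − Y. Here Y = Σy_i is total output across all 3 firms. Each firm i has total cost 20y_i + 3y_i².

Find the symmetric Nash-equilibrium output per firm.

A representative firm's profit is π_i = y_i(76 − Y) − 20y_i − 3y_i², with Y = y_i + Σ_{j≠i} y_j.
First-order condition: 56 − 8y_i − Σ_{j≠i} y_j = 0.
With identical firms, set every y_j = y: then 56 − 8y − 2y = 0, i.e. y = 56/10 = 5.6.

5.6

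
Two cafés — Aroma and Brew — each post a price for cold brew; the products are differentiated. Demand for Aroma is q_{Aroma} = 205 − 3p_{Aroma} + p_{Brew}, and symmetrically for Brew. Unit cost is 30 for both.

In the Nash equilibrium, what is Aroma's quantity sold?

Aroma's profit: π = (p_{Aroma} − 30)(205 − 3p_{Aroma} + p_{Brew}).
∂π/∂p_{Aroma} = 295 − 6p_{Aroma} + p_{Brew} = 0 ⇒ p_{Aroma} = 295/6 + (1/6)p_{Brew}.
By symmetry p_{Brew} = p_{Aroma}; substituting into the reaction function, (5/6)p_{Aroma} = 295/6 and p_{Aroma} = 59.
q_{Aroma} = 205 − 3·59 + 59 = 87.

87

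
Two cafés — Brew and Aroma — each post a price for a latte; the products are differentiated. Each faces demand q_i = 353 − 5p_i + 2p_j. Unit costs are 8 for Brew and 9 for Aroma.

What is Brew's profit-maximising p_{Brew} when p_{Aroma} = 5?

40.3

Brew's profit: π = (p_{Brew} − 8)(353 − 5p_{Brew} + 2p_{Aroma}).
∂π/∂p_{Brew} = 393 − 10p_{Brew} + 2p_{Aroma} = 0 ⇒ p_{Brew} = 39.3 + 0.2p_{Aroma}.
At p_{Aroma} = 5: p_{Brew} = 39.3 + 0.2·5 = 40.3.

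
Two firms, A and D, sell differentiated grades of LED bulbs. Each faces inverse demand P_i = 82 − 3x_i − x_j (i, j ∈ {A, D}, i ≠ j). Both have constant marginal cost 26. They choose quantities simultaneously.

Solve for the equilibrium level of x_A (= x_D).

8

Firm A's profit: π = x_A(82 − 3x_A − x_D) − 26x_A.
∂π/∂x_A = 56 − 6x_A − x_D = 0 ⇒ x_A = 28/3 − (1/6)x_D.
The game is symmetric, so in equilibrium x_D = x_A: the reaction function gives (7/6)x_A = 28/3, hence x_A = 8.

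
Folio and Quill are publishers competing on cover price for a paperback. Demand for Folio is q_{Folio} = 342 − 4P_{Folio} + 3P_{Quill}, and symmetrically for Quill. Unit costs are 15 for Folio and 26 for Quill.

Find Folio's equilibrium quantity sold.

Folio's profit: π = (P_{Folio} − 15)(342 − 4P_{Folio} + 3P_{Quill}).
∂π/∂P_{Folio} = 402 − 8P_{Folio} + 3P_{Quill} = 0 ⇒ P_{Folio} = 50.25 + 0.375P_{Quill}.
Similarly P_{Quill} = 55.75 + 0.375P_{Folio}.
Plugging P_{Quill} into Folio's best response: P_{Folio} = 50.25 + 0.375(55.75 + 0.375P_{Folio}) ⇒ (55/64)P_{Folio} = 2277/32, so P_{Folio} = 82.8.
Then P_{Quill} = 55.75 + 0.375·82.8 = 86.8.
q_{Folio} = 342 − 4·82.8 + 3·86.8 = 271.2.

271.2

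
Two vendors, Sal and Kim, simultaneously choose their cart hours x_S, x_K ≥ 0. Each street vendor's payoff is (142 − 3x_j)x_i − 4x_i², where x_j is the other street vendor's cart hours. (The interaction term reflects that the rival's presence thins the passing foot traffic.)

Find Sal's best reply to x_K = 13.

12.875

Sal's payoff is (142 − 3x_K)x_S − 4x_S².
∂π/∂x_S = 142 − 3x_K − 8x_S = 0, so x_S = 17.75 − 0.375x_K.
At x_K = 13: x_S = 17.75 − 0.375·13 = 12.875.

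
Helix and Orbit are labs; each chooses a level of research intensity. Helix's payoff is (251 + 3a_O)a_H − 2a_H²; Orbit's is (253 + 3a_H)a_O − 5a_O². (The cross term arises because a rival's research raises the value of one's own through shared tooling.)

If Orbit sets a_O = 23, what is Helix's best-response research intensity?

80

Expanding Helix's payoff: 251a_H + 3a_Oa_H − 2a_H².
∂π/∂a_H = 251 + 3a_O − 4a_H = 0, so a_H = 62.75 + 0.75a_O.
At a_O = 23: a_H = 62.75 + 0.75·23 = 80.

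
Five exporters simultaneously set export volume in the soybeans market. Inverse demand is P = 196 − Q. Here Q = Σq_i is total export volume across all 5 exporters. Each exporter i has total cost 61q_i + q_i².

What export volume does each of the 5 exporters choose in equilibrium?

A representative exporter's profit is π_i = q_i(196 − Q) − 61q_i − q_i², with Q = q_i + Σ_{j≠i} q_j.
First-order condition: 135 − 4q_i − Σ_{j≠i} q_j = 0.
With identical exporters, set every q_j = q: then 135 − 4q − 4q = 0, i.e. q = 135/8 = 16.875.

16.875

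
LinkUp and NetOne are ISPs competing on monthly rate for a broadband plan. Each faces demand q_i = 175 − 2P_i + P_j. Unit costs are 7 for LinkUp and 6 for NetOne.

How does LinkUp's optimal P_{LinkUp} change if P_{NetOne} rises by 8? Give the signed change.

LinkUp's profit: π = (P_{LinkUp} − 7)(175 − 2P_{LinkUp} + P_{NetOne}).
∂π/∂P_{LinkUp} = 189 − 4P_{LinkUp} + P_{NetOne} = 0 ⇒ P_{LinkUp} = 47.25 + 0.25P_{NetOne}.
The reaction-function slope is 0.25, so an 8-unit rise in P_{NetOne} moves P_{LinkUp} by 0.25 × 8 = 2. LinkUp's best response rises — the actions are strategic complements.

2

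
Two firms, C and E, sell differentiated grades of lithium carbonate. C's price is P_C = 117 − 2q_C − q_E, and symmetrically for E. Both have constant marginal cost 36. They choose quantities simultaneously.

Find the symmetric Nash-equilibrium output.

16.2

Firm C's profit: π = q_C(117 − 2q_C − q_E) − 36q_C.
∂π/∂q_C = 81 − 4q_C − q_E = 0 ⇒ q_C = 20.25 − 0.25q_E.
By symmetry q_E = q_C; substituting into the reaction function, 1.25q_C = 20.25 and q_C = 16.2.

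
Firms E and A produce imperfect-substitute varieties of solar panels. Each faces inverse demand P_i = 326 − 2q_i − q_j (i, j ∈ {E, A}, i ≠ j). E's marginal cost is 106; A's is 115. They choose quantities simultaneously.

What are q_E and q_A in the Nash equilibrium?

44.6, 41.6

Firm E's profit: π = q_E(326 − 2q_E − q_A) − 106q_E.
∂π/∂q_E = 220 − 4q_E − q_A = 0 ⇒ q_E = 55 − 0.25q_A.
Similarly q_A = 52.75 − 0.25q_E.
Plugging q_A into E's best response: q_E = 55 − 0.25(52.75 − 0.25q_E) ⇒ 0.9375q_E = 41.8125, so q_E = 44.6.
Then q_A = 52.75 − 0.25·44.6 = 41.6.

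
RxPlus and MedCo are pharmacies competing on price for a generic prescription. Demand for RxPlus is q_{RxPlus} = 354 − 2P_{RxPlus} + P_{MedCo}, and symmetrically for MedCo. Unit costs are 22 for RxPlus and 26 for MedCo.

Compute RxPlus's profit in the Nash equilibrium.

24730.88

RxPlus's profit: π = (P_{RxPlus} − 22)(354 − 2P_{RxPlus} + P_{MedCo}).
∂π/∂P_{RxPlus} = 398 − 4P_{RxPlus} + P_{MedCo} = 0 ⇒ P_{RxPlus} = 99.5 + 0.25P_{MedCo}.
Similarly P_{MedCo} = 101.5 + 0.25P_{RxPlus}.
Substituting the second reaction function into the first: P_{RxPlus} = 99.5 + 0.25(101.5 + 0.25P_{RxPlus}), which gives 0.9375P_{RxPlus} = 124.875 ⇒ P_{RxPlus} = 133.2.
Then P_{MedCo} = 101.5 + 0.25·133.2 = 134.8.
q_{RxPlus} = 354 − 2·133.2 + 134.8 = 222.4.
Profit = (133.2 − 22)·222.4 = 24730.88.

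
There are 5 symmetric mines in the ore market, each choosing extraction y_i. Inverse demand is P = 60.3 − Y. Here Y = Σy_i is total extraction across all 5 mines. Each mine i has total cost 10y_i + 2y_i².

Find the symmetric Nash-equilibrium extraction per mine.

A representative mine's profit is π_i = y_i(60.3 − Y) − 10y_i − 2y_i², with Y = y_i + Σ_{j≠i} y_j.
First-order condition: 50.3 − 6y_i − Σ_{j≠i} y_j = 0.
In a symmetric equilibrium every mine chooses the same y, so Σ_{j≠i} y_j = 4y. The condition becomes 50.3 − 10y = 0, giving y = 50.3/10 = 5.03.

5.03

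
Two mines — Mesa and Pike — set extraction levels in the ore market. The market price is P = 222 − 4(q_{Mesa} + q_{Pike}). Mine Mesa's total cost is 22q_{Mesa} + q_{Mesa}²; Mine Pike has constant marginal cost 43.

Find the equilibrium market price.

Mine Mesa's profit: π = q_{Mesa}(222 − 4(q_{Mesa} + q_{Pike})) − 22q_{Mesa} − q_{Mesa}².
∂π/∂q_{Mesa} = 200 − 10q_{Mesa} − 4q_{Pike} = 0, so q_{Mesa} = 20 − 0.4q_{Pike}.
For Pike: ∂π/∂q_{Pike} = 179 − 8q_{Pike} − 4q_{Mesa} = 0 ⇒ q_{Pike} = 22.375 − 0.5q_{Mesa}.
Solving the two reaction functions simultaneously: (1 − (−0.4)(−0.5))q_{Mesa} = 20 − 0.4·22.375, so 0.8q_{Mesa} = 11.05 and q_{Mesa} = 13.8125.
Then q_{Pike} = 22.375 − 0.5·13.8125 = 495/32.
Equilibrium price: P = 222 − 4·(937/32) = 104.875.

104.875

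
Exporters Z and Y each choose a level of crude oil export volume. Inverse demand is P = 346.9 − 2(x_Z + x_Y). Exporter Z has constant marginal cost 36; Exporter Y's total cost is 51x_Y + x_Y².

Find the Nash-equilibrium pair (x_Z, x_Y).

63.68, 28.09

Exporter Z's profit: π = x_Z(346.9 − 2(x_Z + x_Y)) − 36x_Z.
∂π/∂x_Z = 310.9 − 4x_Z − 2x_Y = 0, so x_Z = 77.725 − 0.5x_Y.
For Y: ∂π/∂x_Y = 295.9 − 6x_Y − 2x_Z = 0 ⇒ x_Y = 2959/60 − (1/3)x_Z.
Substituting the second reaction function into the first: x_Z = 77.725 − 0.5(2959/60 − (1/3)x_Z), which gives (5/6)x_Z = 796/15 ⇒ x_Z = 63.68.
Then x_Y = 2959/60 − (1/3)·63.68 = 28.09.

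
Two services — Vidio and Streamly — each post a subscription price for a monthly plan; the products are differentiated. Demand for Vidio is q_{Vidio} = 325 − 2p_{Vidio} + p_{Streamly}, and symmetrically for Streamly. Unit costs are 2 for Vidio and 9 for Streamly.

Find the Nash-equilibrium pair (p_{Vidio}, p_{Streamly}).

Vidio's profit: π = (p_{Vidio} − 2)(325 − 2p_{Vidio} + p_{Streamly}).
∂π/∂p_{Vidio} = 329 − 4p_{Vidio} + p_{Streamly} = 0 ⇒ p_{Vidio} = 82.25 + 0.25p_{Streamly}.
Similarly p_{Streamly} = 85.75 + 0.25p_{Vidio}.
Solving the two reaction functions simultaneously: (1 − (0.25)(0.25))p_{Vidio} = 82.25 + 0.25·85.75, so 0.9375p_{Vidio} = 103.6875 and p_{Vidio} = 110.6.
Then p_{Streamly} = 85.75 + 0.25·110.6 = 113.4.

110.6, 113.4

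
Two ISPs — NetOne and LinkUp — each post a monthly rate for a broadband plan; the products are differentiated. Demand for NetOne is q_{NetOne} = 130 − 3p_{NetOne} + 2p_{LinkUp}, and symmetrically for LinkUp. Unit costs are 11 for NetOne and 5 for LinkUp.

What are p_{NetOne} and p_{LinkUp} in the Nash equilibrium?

NetOne's profit: π = (p_{NetOne} − 11)(130 − 3p_{NetOne} + 2p_{LinkUp}).
∂π/∂p_{NetOne} = 163 − 6p_{NetOne} + 2p_{LinkUp} = 0 ⇒ p_{NetOne} = 163/6 + (1/3)p_{LinkUp}.
Similarly p_{LinkUp} = 145/6 + (1/3)p_{NetOne}.
Solving the two reaction functions simultaneously: (1 − (1/3)(1/3))p_{NetOne} = 163/6 + (1/3)·(145/6), so (8/9)p_{NetOne} = 317/9 and p_{NetOne} = 39.625.
Then p_{LinkUp} = 145/6 + (1/3)·39.625 = 37.375.

39.625, 37.375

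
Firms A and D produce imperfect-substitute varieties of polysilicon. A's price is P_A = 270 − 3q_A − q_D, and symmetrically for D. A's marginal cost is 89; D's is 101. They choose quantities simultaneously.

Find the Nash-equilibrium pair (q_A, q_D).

Firm A's profit: π = q_A(270 − 3q_A − q_D) − 89q_A.
∂π/∂q_A = 181 − 6q_A − q_D = 0 ⇒ q_A = 181/6 − (1/6)q_D.
Similarly q_D = 169/6 − (1/6)q_A.
Solving the two reaction functions simultaneously: (1 − (−1/6)(−1/6))q_A = 181/6 − (1/6)·(169/6), so (35/36)q_A = 917/36 and q_A = 26.2.
Then q_D = 169/6 − (1/6)·26.2 = 23.8.

26.2, 23.8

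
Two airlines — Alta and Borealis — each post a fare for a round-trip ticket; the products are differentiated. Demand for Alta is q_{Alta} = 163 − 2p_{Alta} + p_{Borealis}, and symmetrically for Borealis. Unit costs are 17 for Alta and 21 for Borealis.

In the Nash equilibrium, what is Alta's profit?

Alta's profit: π = (p_{Alta} − 17)(163 − 2p_{Alta} + p_{Borealis}).
∂π/∂p_{Alta} = 197 − 4p_{Alta} + p_{Borealis} = 0 ⇒ p_{Alta} = 49.25 + 0.25p_{Borealis}.
Similarly p_{Borealis} = 51.25 + 0.25p_{Alta}.
Solving the two reaction functions simultaneously: (1 − (0.25)(0.25))p_{Alta} = 49.25 + 0.25·51.25, so 0.9375p_{Alta} = 62.0625 and p_{Alta} = 66.2.
Then p_{Borealis} = 51.25 + 0.25·66.2 = 67.8.
q_{Alta} = 163 − 2·66.2 + 67.8 = 98.4.
Profit = (66.2 − 17)·98.4 = 4841.28.

4841.28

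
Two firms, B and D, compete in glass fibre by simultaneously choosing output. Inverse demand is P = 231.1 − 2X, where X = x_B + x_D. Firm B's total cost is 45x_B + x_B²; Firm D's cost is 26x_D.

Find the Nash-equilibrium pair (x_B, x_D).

Firm B's profit: π = x_B(231.1 − 2(x_B + x_D)) − 45x_B − x_B².
∂π/∂x_B = 186.1 − 6x_B − 2x_D = 0, so x_B = 1861/60 − (1/3)x_D.
For D: ∂π/∂x_D = 205.1 − 4x_D − 2x_B = 0 ⇒ x_D = 51.275 − 0.5x_B.
Plugging x_D into B's best response: x_B = 1861/60 − (1/3)(51.275 − 0.5x_B) ⇒ (5/6)x_B = 13.925, so x_B = 16.71.
Then x_D = 51.275 − 0.5·16.71 = 42.92.

16.71, 42.92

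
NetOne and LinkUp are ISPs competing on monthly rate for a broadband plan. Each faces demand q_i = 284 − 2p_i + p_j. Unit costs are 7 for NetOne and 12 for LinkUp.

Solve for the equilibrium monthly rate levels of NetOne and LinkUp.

100, 102

NetOne's profit: π = (p_{NetOne} − 7)(284 − 2p_{NetOne} + p_{LinkUp}).
∂π/∂p_{NetOne} = 298 − 4p_{NetOne} + p_{LinkUp} = 0 ⇒ p_{NetOne} = 74.5 + 0.25p_{LinkUp}.
Similarly p_{LinkUp} = 77 + 0.25p_{NetOne}.
Plugging p_{LinkUp} into NetOne's best response: p_{NetOne} = 74.5 + 0.25(77 + 0.25p_{NetOne}) ⇒ 0.9375p_{NetOne} = 93.75, so p_{NetOne} = 100.
Then p_{LinkUp} = 77 + 0.25·100 = 102.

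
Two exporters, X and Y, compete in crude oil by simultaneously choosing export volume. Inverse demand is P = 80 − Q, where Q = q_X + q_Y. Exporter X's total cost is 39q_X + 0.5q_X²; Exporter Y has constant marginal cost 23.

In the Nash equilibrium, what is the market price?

Exporter X's profit: π = q_X(80 − (q_X + q_Y)) − 39q_X − 0.5q_X².
∂π/∂q_X = 41 − 3q_X − q_Y = 0, so q_X = 41/3 − (1/3)q_Y.
For Y: ∂π/∂q_Y = 57 − 2q_Y − q_X = 0 ⇒ q_Y = 28.5 − 0.5q_X.
Plugging q_Y into X's best response: q_X = 41/3 − (1/3)(28.5 − 0.5q_X) ⇒ (5/6)q_X = 25/6, so q_X = 5.
Then q_Y = 28.5 − 0.5·5 = 26.
Equilibrium price: P = 80 − 31 = 49.

49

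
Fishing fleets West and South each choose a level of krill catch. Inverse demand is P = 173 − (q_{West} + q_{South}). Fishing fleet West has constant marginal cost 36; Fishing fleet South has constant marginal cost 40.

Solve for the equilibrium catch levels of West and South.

Fishing fleet West's profit: π = q_{West}(173 − (q_{West} + q_{South})) − 36q_{West}.
∂π/∂q_{West} = 137 − 2q_{West} − q_{South} = 0, so q_{West} = 68.5 − 0.5q_{South}.
By the same steps for South: q_{South} = 66.5 − 0.5q_{West}.
Plugging q_{South} into West's best response: q_{West} = 68.5 − 0.5(66.5 − 0.5q_{West}) ⇒ 0.75q_{West} = 35.25, so q_{West} = 47.
Then q_{South} = 66.5 − 0.5·47 = 43.

47, 43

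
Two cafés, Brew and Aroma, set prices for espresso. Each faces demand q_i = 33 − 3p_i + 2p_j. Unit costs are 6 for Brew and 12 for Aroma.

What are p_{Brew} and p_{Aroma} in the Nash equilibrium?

13.875, 16.125

Brew's profit: π = (p_{Brew} − 6)(33 − 3p_{Brew} + 2p_{Aroma}).
∂π/∂p_{Brew} = 51 − 6p_{Brew} + 2p_{Aroma} = 0 ⇒ p_{Brew} = 8.5 + (1/3)p_{Aroma}.
Similarly p_{Aroma} = 11.5 + (1/3)p_{Brew}.
Plugging p_{Aroma} into Brew's best response: p_{Brew} = 8.5 + (1/3)(11.5 + (1/3)p_{Brew}) ⇒ (8/9)p_{Brew} = 37/3, so p_{Brew} = 13.875.
Then p_{Aroma} = 11.5 + (1/3)·13.875 = 16.125.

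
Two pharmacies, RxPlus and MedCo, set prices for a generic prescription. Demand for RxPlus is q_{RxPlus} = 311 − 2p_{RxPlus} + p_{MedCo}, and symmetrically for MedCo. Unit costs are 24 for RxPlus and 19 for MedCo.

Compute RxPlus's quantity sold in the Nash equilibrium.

190

RxPlus's profit: π = (p_{RxPlus} − 24)(311 − 2p_{RxPlus} + p_{MedCo}).
∂π/∂p_{RxPlus} = 359 − 4p_{RxPlus} + p_{MedCo} = 0 ⇒ p_{RxPlus} = 89.75 + 0.25p_{MedCo}.
Similarly p_{MedCo} = 87.25 + 0.25p_{RxPlus}.
Plugging p_{MedCo} into RxPlus's best response: p_{RxPlus} = 89.75 + 0.25(87.25 + 0.25p_{RxPlus}) ⇒ 0.9375p_{RxPlus} = 111.5625, so p_{RxPlus} = 119.
Then p_{MedCo} = 87.25 + 0.25·119 = 117.
q_{RxPlus} = 311 − 2·119 + 117 = 190.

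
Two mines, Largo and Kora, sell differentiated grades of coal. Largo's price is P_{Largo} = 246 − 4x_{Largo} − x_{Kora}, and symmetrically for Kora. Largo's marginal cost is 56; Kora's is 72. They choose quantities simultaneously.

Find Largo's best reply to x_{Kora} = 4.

Mine Largo's profit: π = x_{Largo}(246 − 4x_{Largo} − x_{Kora}) − 56x_{Largo}.
∂π/∂x_{Largo} = 190 − 8x_{Largo} − x_{Kora} = 0 ⇒ x_{Largo} = 23.75 − 0.125x_{Kora}.
At x_{Kora} = 4: x_{Largo} = 23.75 − 0.125·4 = 23.25.

23.25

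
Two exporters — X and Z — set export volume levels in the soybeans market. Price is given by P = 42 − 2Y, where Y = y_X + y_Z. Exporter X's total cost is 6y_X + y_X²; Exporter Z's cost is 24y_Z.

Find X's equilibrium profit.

Exporter X's profit: π = y_X(42 − 2(y_X + y_Z)) − 6y_X − y_X².
∂π/∂y_X = 36 − 6y_X − 2y_Z = 0, so y_X = 6 − (1/3)y_Z.
For Z: ∂π/∂y_Z = 18 − 4y_Z − 2y_X = 0 ⇒ y_Z = 4.5 − 0.5y_X.
Solving the two reaction functions simultaneously: (1 − (−1/3)(−0.5))y_X = 6 − (1/3)·4.5, so (5/6)y_X = 4.5 and y_X = 5.4.
Then y_Z = 4.5 − 0.5·5.4 = 1.8.
Price P = 42 − 2·7.2 = 27.6.
X's profit: (27.6 − 6)·5.4 − (5.4)² = 87.48.

87.48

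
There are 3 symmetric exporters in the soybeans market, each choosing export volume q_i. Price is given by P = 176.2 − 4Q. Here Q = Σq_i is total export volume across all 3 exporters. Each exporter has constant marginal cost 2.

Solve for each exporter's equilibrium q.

A representative exporter's profit is π_i = q_i(176.2 − 4Q) − 2q_i, with Q = q_i + Σ_{j≠i} q_j.
First-order condition: 174.2 − 8q_i − 4Σ_{j≠i} q_j = 0.
In a symmetric equilibrium every exporter chooses the same q, so Σ_{j≠i} q_j = 2q. The condition becomes 174.2 − 16q = 0, giving q = 174.2/16 = 10.8875.

10.8875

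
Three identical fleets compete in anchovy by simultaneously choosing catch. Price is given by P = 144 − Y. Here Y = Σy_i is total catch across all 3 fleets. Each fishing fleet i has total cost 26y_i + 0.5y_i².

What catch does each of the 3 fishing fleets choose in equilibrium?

23.6

A representative fishing fleet's profit is π_i = y_i(144 − Y) − 26y_i − 0.5y_i², with Y = y_i + Σ_{j≠i} y_j.
First-order condition: 118 − 3y_i − Σ_{j≠i} y_j = 0.
In a symmetric equilibrium every fishing fleet chooses the same y, so Σ_{j≠i} y_j = 2y. The condition becomes 118 − 5y = 0, giving y = 118/5 = 23.6.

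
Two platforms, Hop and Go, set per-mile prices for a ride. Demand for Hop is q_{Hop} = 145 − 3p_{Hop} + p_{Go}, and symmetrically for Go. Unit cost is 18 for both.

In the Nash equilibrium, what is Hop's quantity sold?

65.4

Hop's profit: π = (p_{Hop} − 18)(145 − 3p_{Hop} + p_{Go}).
∂π/∂p_{Hop} = 199 − 6p_{Hop} + p_{Go} = 0 ⇒ p_{Hop} = 199/6 + (1/6)p_{Go}.
By symmetry p_{Go} = p_{Hop}; substituting into the reaction function, (5/6)p_{Hop} = 199/6 and p_{Hop} = 39.8.
q_{Hop} = 145 − 3·39.8 + 39.8 = 65.4.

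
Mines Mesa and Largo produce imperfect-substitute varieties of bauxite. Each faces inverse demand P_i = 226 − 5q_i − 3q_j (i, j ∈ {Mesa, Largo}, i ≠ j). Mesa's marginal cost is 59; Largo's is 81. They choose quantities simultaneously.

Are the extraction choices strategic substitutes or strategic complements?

Mine Mesa's profit: π = q_{Mesa}(226 − 5q_{Mesa} − 3q_{Largo}) − 59q_{Mesa}.
∂π/∂q_{Mesa} = 167 − 10q_{Mesa} − 3q_{Largo} = 0 ⇒ q_{Mesa} = 16.7 − 0.3q_{Largo}.
The best-response slope dq_{Mesa}/dq_{Largo} = −0.3 < 0: the reaction function is downward-sloping, so the choices are strategic substitutes.

strategic substitutes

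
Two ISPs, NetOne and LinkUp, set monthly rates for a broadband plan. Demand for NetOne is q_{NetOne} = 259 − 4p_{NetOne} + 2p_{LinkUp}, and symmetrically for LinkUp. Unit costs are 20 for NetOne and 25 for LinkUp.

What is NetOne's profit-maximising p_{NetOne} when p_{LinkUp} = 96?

NetOne's profit: π = (p_{NetOne} − 20)(259 − 4p_{NetOne} + 2p_{LinkUp}).
∂π/∂p_{NetOne} = 339 − 8p_{NetOne} + 2p_{LinkUp} = 0 ⇒ p_{NetOne} = 42.375 + 0.25p_{LinkUp}.
At p_{LinkUp} = 96: p_{NetOne} = 42.375 + 0.25·96 = 66.375.

66.375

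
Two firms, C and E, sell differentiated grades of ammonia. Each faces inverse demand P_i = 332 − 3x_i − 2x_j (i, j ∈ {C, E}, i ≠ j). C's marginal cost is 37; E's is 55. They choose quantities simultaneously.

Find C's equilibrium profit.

4332

Firm C's profit: π = x_C(332 − 3x_C − 2x_E) − 37x_C.
∂π/∂x_C = 295 − 6x_C − 2x_E = 0 ⇒ x_C = 295/6 − (1/3)x_E.
Similarly x_E = 277/6 − (1/3)x_C.
Solving the two reaction functions simultaneously: (1 − (−1/3)(−1/3))x_C = 295/6 − (1/3)·(277/6), so (8/9)x_C = 304/9 and x_C = 38.
Then x_E = 277/6 − (1/3)·38 = 33.5.
P_C = 332 − 3·38 − 2·33.5 = 151.
Profit = (151 − 37)·38 = 4332.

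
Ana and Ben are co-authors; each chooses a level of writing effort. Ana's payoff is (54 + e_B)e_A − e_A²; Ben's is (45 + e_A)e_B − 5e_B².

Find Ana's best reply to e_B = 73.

Expanding Ana's payoff: 54e_A + e_Be_A − e_A².
∂π/∂e_A = 54 + e_B − 2e_A = 0, so e_A = 27 + 0.5e_B.
At e_B = 73: e_A = 27 + 0.5·73 = 63.5.

63.5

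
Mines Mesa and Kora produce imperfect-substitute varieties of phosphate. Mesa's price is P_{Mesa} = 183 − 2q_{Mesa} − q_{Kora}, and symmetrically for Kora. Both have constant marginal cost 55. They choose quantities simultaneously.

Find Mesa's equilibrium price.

106.2

Mine Mesa's profit: π = q_{Mesa}(183 − 2q_{Mesa} − q_{Kora}) − 55q_{Mesa}.
∂π/∂q_{Mesa} = 128 − 4q_{Mesa} − q_{Kora} = 0 ⇒ q_{Mesa} = 32 − 0.25q_{Kora}.
Setting q_{Mesa} = q_{Kora} in the reaction function: q_{Mesa} = 32 − 0.25q_{Mesa}, so q_{Mesa} = 32 / 1.25 = 25.6.
P_{Mesa} = 183 − 2·25.6 − 25.6 = 106.2.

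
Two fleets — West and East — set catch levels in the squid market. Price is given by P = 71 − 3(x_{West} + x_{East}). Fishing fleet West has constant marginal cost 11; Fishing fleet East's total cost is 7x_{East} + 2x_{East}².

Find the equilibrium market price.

Fishing fleet West's profit: π = x_{West}(71 − 3(x_{West} + x_{East})) − 11x_{West}.
∂π/∂x_{West} = 60 − 6x_{West} − 3x_{East} = 0, so x_{West} = 10 − 0.5x_{East}.
For East: ∂π/∂x_{East} = 64 − 10x_{East} − 3x_{West} = 0 ⇒ x_{East} = 6.4 − 0.3x_{West}.
Plugging x_{East} into West's best response: x_{West} = 10 − 0.5(6.4 − 0.3x_{West}) ⇒ 0.85x_{West} = 6.8, so x_{West} = 8.
Then x_{East} = 6.4 − 0.3·8 = 4.
Equilibrium price: P = 71 − 3·12 = 35.

35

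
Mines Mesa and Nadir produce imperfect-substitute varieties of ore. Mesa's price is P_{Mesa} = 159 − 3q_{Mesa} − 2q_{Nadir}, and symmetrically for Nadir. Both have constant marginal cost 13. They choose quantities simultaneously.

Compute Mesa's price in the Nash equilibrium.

67.75

Mine Mesa's profit: π = q_{Mesa}(159 − 3q_{Mesa} − 2q_{Nadir}) − 13q_{Mesa}.
∂π/∂q_{Mesa} = 146 − 6q_{Mesa} − 2q_{Nadir} = 0 ⇒ q_{Mesa} = 73/3 − (1/3)q_{Nadir}.
Setting q_{Mesa} = q_{Nadir} in the reaction function: q_{Mesa} = 73/3 − (1/3)q_{Mesa}, so q_{Mesa} = (73/3) / (4/3) = 18.25.
P_{Mesa} = 159 − 3·18.25 − 2·18.25 = 67.75.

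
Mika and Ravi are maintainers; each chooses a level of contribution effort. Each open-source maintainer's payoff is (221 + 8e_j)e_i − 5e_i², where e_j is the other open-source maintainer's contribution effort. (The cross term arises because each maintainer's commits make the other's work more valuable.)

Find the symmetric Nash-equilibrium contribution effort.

110.5

Mika's payoff is (221 + 8e_R)e_M − 5e_M².
∂π/∂e_M = 221 + 8e_R − 10e_M = 0, so e_M = 22.1 + 0.8e_R.
By symmetry e_R = e_M; substituting into the reaction function, 0.2e_M = 22.1 and e_M = 110.5.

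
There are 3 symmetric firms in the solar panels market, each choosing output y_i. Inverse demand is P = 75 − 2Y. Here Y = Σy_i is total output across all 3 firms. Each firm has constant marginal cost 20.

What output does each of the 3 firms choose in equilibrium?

6.875

A representative firm's profit is π_i = y_i(75 − 2Y) − 20y_i, with Y = y_i + Σ_{j≠i} y_j.
First-order condition: 55 − 4y_i − 2Σ_{j≠i} y_j = 0.
In a symmetric equilibrium every firm chooses the same y, so Σ_{j≠i} y_j = 2y. The condition becomes 55 − 8y = 0, giving y = 55/8 = 6.875.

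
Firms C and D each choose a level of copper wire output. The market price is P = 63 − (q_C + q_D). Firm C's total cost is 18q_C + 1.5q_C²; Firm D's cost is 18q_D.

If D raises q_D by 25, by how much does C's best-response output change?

Firm C's profit: π = q_C(63 − (q_C + q_D)) − 18q_C − 1.5q_C².
∂π/∂q_C = 45 − 5q_C − q_D = 0, so q_C = 9 − 0.2q_D.
The reaction-function slope is −0.2, so a 25-unit rise in q_D moves q_C by −0.2 × 25 = −5. C's best response falls — the actions are strategic substitutes.

-5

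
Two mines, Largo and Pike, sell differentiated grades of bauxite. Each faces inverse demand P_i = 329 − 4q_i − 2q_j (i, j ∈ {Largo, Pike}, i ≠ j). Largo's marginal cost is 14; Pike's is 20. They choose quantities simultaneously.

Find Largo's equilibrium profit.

Mine Largo's profit: π = q_{Largo}(329 − 4q_{Largo} − 2q_{Pike}) − 14q_{Largo}.
∂π/∂q_{Largo} = 315 − 8q_{Largo} − 2q_{Pike} = 0 ⇒ q_{Largo} = 39.375 − 0.25q_{Pike}.
Similarly q_{Pike} = 38.625 − 0.25q_{Largo}.
Substituting the second reaction function into the first: q_{Largo} = 39.375 − 0.25(38.625 − 0.25q_{Largo}), which gives 0.9375q_{Largo} = 951/32 ⇒ q_{Largo} = 31.7.
Then q_{Pike} = 38.625 − 0.25·31.7 = 30.7.
P_{Largo} = 329 − 4·31.7 − 2·30.7 = 140.8.
Profit = (140.8 − 14)·31.7 = 4019.56.

4019.56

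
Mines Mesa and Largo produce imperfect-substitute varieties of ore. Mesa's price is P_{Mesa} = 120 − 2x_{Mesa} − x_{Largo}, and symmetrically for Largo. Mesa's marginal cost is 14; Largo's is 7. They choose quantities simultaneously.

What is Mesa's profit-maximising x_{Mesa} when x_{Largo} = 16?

Mine Mesa's profit: π = x_{Mesa}(120 − 2x_{Mesa} − x_{Largo}) − 14x_{Mesa}.
∂π/∂x_{Mesa} = 106 − 4x_{Mesa} − x_{Largo} = 0 ⇒ x_{Mesa} = 26.5 − 0.25x_{Largo}.
At x_{Largo} = 16: x_{Mesa} = 26.5 − 0.25·16 = 22.5.

22.5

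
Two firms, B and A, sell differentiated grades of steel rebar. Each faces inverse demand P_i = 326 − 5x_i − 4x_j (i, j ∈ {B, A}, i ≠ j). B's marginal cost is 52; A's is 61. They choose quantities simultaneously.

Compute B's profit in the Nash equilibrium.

Firm B's profit: π = x_B(326 − 5x_B − 4x_A) − 52x_B.
∂π/∂x_B = 274 − 10x_B − 4x_A = 0 ⇒ x_B = 27.4 − 0.4x_A.
Similarly x_A = 26.5 − 0.4x_B.
Plugging x_A into B's best response: x_B = 27.4 − 0.4(26.5 − 0.4x_B) ⇒ 0.84x_B = 16.8, so x_B = 20.
Then x_A = 26.5 − 0.4·20 = 18.5.
P_B = 326 − 5·20 − 4·18.5 = 152.
Profit = (152 − 52)·20 = 2000.

2000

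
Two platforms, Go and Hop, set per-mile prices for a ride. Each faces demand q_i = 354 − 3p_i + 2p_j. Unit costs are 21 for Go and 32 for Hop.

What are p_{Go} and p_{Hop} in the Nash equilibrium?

Go's profit: π = (p_{Go} − 21)(354 − 3p_{Go} + 2p_{Hop}).
∂π/∂p_{Go} = 417 − 6p_{Go} + 2p_{Hop} = 0 ⇒ p_{Go} = 69.5 + (1/3)p_{Hop}.
Similarly p_{Hop} = 75 + (1/3)p_{Go}.
Plugging p_{Hop} into Go's best response: p_{Go} = 69.5 + (1/3)(75 + (1/3)p_{Go}) ⇒ (8/9)p_{Go} = 94.5, so p_{Go} = 106.3125.
Then p_{Hop} = 75 + (1/3)·106.3125 = 110.4375.

106.3125, 110.4375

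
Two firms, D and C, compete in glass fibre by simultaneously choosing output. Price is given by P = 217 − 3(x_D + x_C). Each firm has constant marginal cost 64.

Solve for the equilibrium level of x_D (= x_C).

17

Firm D's profit: π = x_D(217 − 3(x_D + x_C)) − 64x_D.
∂π/∂x_D = 153 − 6x_D − 3x_C = 0, so x_D = 25.5 − 0.5x_C.
The game is symmetric, so in equilibrium x_C = x_D: the reaction function gives 1.5x_D = 25.5, hence x_D = 17.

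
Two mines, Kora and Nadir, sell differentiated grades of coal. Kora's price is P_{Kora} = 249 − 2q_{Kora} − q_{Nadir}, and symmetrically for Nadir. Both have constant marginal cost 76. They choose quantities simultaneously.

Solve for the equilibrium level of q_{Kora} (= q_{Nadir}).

34.6

Mine Kora's profit: π = q_{Kora}(249 − 2q_{Kora} − q_{Nadir}) − 76q_{Kora}.
∂π/∂q_{Kora} = 173 − 4q_{Kora} − q_{Nadir} = 0 ⇒ q_{Kora} = 43.25 − 0.25q_{Nadir}.
The game is symmetric, so in equilibrium q_{Nadir} = q_{Kora}: the reaction function gives 1.25q_{Kora} = 43.25, hence q_{Kora} = 34.6.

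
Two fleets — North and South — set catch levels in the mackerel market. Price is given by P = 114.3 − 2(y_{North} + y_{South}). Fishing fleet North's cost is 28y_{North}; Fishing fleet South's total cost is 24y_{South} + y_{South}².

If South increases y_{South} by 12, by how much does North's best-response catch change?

-6

Fishing fleet North's profit: π = y_{North}(114.3 − 2(y_{North} + y_{South})) − 28y_{North}.
∂π/∂y_{North} = 86.3 − 4y_{North} − 2y_{South} = 0, so y_{North} = 21.575 − 0.5y_{South}.
The reaction-function slope is −0.5, so a 12-unit rise in y_{South} moves y_{North} by −0.5 × 12 = −6. North's best response falls — the actions are strategic substitutes.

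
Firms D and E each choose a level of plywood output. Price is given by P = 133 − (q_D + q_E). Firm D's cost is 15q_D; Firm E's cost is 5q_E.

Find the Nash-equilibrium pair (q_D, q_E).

36, 46

Firm D's profit: π = q_D(133 − (q_D + q_E)) − 15q_D.
∂π/∂q_D = 118 − 2q_D − q_E = 0, so q_D = 59 − 0.5q_E.
By the same steps for E: q_E = 64 − 0.5q_D.
Plugging q_E into D's best response: q_D = 59 − 0.5(64 − 0.5q_D) ⇒ 0.75q_D = 27, so q_D = 36.
Then q_E = 64 − 0.5·36 = 46.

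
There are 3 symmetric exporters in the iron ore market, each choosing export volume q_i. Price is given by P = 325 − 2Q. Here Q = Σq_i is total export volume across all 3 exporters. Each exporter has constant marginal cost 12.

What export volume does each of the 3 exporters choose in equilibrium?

A representative exporter's profit is π_i = q_i(325 − 2Q) − 12q_i, with Q = q_i + Σ_{j≠i} q_j.
First-order condition: 313 − 4q_i − 2Σ_{j≠i} q_j = 0.
With identical exporters, set every q_j = q: then 313 − 4q − 4q = 0, i.e. q = 313/8 = 39.125.

39.125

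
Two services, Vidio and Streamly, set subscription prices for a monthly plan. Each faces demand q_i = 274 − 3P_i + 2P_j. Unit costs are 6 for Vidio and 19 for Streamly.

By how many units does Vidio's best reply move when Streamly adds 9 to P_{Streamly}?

3

Vidio's profit: π = (P_{Vidio} − 6)(274 − 3P_{Vidio} + 2P_{Streamly}).
∂π/∂P_{Vidio} = 292 − 6P_{Vidio} + 2P_{Streamly} = 0 ⇒ P_{Vidio} = 146/3 + (1/3)P_{Streamly}.
The reaction-function slope is 1/3, so a 9-unit rise in P_{Streamly} moves P_{Vidio} by 1/3 × 9 = 3. Vidio's best response rises — the actions are strategic complements.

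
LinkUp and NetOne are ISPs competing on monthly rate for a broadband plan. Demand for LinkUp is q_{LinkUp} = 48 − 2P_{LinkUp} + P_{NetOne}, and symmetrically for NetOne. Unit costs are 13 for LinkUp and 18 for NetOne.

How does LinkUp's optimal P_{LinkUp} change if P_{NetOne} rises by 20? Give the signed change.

LinkUp's profit: π = (P_{LinkUp} − 13)(48 − 2P_{LinkUp} + P_{NetOne}).
∂π/∂P_{LinkUp} = 74 − 4P_{LinkUp} + P_{NetOne} = 0 ⇒ P_{LinkUp} = 18.5 + 0.25P_{NetOne}.
The reaction-function slope is 0.25, so a 20-unit rise in P_{NetOne} moves P_{LinkUp} by 0.25 × 20 = 5. LinkUp's best response rises — the actions are strategic complements.

5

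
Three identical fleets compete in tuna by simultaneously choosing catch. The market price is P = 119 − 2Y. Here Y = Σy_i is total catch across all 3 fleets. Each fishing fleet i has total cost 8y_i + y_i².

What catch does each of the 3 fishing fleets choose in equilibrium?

A representative fishing fleet's profit is π_i = y_i(119 − 2Y) − 8y_i − y_i², with Y = y_i + Σ_{j≠i} y_j.
First-order condition: 111 − 6y_i − 2Σ_{j≠i} y_j = 0.
In a symmetric equilibrium every fishing fleet chooses the same y, so Σ_{j≠i} y_j = 2y. The condition becomes 111 − 10y = 0, giving y = 111/10 = 11.1.

11.1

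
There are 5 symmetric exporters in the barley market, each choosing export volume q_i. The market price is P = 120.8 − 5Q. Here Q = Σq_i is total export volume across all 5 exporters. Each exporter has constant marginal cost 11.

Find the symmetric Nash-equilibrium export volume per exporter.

A representative exporter's profit is π_i = q_i(120.8 − 5Q) − 11q_i, with Q = q_i + Σ_{j≠i} q_j.
First-order condition: 109.8 − 10q_i − 5Σ_{j≠i} q_j = 0.
Imposing symmetry (q_j = q for all j) turns Σ_{j≠i} q_j into 4q, so 109.8 = 30q and q = 3.66.

3.66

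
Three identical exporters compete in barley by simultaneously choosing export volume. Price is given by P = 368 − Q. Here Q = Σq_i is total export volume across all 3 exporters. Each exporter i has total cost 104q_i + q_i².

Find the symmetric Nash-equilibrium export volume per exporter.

44

A representative exporter's profit is π_i = q_i(368 − Q) − 104q_i − q_i², with Q = q_i + Σ_{j≠i} q_j.
First-order condition: 264 − 4q_i − Σ_{j≠i} q_j = 0.
Imposing symmetry (q_j = q for all j) turns Σ_{j≠i} q_j into 2q, so 264 = 6q and q = 44.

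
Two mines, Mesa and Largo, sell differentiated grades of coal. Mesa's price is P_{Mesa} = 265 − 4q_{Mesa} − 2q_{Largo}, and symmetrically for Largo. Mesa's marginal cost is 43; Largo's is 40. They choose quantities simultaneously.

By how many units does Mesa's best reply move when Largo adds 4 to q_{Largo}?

-1

Mine Mesa's profit: π = q_{Mesa}(265 − 4q_{Mesa} − 2q_{Largo}) − 43q_{Mesa}.
∂π/∂q_{Mesa} = 222 − 8q_{Mesa} − 2q_{Largo} = 0 ⇒ q_{Mesa} = 27.75 − 0.25q_{Largo}.
The reaction-function slope is −0.25, so a 4-unit rise in q_{Largo} moves q_{Mesa} by −0.25 × 4 = −1. Mesa's best response falls — the actions are strategic substitutes.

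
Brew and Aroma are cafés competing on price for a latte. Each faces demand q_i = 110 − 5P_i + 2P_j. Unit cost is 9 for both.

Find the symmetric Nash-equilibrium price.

Brew's profit: π = (P_{Brew} − 9)(110 − 5P_{Brew} + 2P_{Aroma}).
∂π/∂P_{Brew} = 155 − 10P_{Brew} + 2P_{Aroma} = 0 ⇒ P_{Brew} = 15.5 + 0.2P_{Aroma}.
By symmetry P_{Aroma} = P_{Brew}; substituting into the reaction function, 0.8P_{Brew} = 15.5 and P_{Brew} = 19.375.

19.375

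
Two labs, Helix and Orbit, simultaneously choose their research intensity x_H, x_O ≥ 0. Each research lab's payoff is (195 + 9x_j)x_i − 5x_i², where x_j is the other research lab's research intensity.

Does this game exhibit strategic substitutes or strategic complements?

strategic complements

Helix's payoff is (195 + 9x_O)x_H − 5x_H².
∂π/∂x_H = 195 + 9x_O − 10x_H = 0, so x_H = 19.5 + 0.9x_O.
The best-response slope dx_H/dx_O = 0.9 > 0: the reaction function is upward-sloping, so the choices are strategic complements.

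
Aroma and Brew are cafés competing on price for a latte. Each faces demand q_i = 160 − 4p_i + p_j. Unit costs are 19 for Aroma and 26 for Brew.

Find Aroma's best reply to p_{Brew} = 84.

Aroma's profit: π = (p_{Aroma} − 19)(160 − 4p_{Aroma} + p_{Brew}).
∂π/∂p_{Aroma} = 236 − 8p_{Aroma} + p_{Brew} = 0 ⇒ p_{Aroma} = 29.5 + 0.125p_{Brew}.
At p_{Brew} = 84: p_{Aroma} = 29.5 + 0.125·84 = 40.

40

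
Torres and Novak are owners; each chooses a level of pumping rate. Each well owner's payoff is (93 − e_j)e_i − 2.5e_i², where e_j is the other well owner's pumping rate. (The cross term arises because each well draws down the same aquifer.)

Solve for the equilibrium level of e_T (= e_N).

15.5

Torres's payoff is (93 − e_N)e_T − 2.5e_T².
∂π/∂e_T = 93 − e_N − 5e_T = 0, so e_T = 18.6 − 0.2e_N.
Setting e_T = e_N in the reaction function: e_T = 18.6 − 0.2e_T, so e_T = 18.6 / 1.2 = 15.5.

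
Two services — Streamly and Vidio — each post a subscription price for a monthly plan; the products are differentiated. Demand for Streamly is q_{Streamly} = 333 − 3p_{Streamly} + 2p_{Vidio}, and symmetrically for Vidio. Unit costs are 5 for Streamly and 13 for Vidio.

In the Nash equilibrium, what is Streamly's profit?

20916.75

Streamly's profit: π = (p_{Streamly} − 5)(333 − 3p_{Streamly} + 2p_{Vidio}).
∂π/∂p_{Streamly} = 348 − 6p_{Streamly} + 2p_{Vidio} = 0 ⇒ p_{Streamly} = 58 + (1/3)p_{Vidio}.
Similarly p_{Vidio} = 62 + (1/3)p_{Streamly}.
Substituting the second reaction function into the first: p_{Streamly} = 58 + (1/3)(62 + (1/3)p_{Streamly}), which gives (8/9)p_{Streamly} = 236/3 ⇒ p_{Streamly} = 88.5.
Then p_{Vidio} = 62 + (1/3)·88.5 = 91.5.
q_{Streamly} = 333 − 3·88.5 + 2·91.5 = 250.5.
Profit = (88.5 − 5)·250.5 = 20916.75.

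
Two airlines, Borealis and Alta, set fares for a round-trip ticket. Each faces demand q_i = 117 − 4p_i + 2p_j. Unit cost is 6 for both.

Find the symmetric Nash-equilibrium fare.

23.5

Borealis's profit: π = (p_{Borealis} − 6)(117 − 4p_{Borealis} + 2p_{Alta}).
∂π/∂p_{Borealis} = 141 − 8p_{Borealis} + 2p_{Alta} = 0 ⇒ p_{Borealis} = 17.625 + 0.25p_{Alta}.
The game is symmetric, so in equilibrium p_{Alta} = p_{Borealis}: the reaction function gives 0.75p_{Borealis} = 17.625, hence p_{Borealis} = 23.5.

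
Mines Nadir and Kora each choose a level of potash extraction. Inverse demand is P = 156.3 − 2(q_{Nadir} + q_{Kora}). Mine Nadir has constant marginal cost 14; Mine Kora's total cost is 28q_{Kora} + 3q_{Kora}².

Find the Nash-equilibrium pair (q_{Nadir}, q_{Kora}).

32.4, 6.35

Mine Nadir's profit: π = q_{Nadir}(156.3 − 2(q_{Nadir} + q_{Kora})) − 14q_{Nadir}.
∂π/∂q_{Nadir} = 142.3 − 4q_{Nadir} − 2q_{Kora} = 0, so q_{Nadir} = 35.575 − 0.5q_{Kora}.
For Kora: ∂π/∂q_{Kora} = 128.3 − 10q_{Kora} − 2q_{Nadir} = 0 ⇒ q_{Kora} = 12.83 − 0.2q_{Nadir}.
Solving the two reaction functions simultaneously: (1 − (−0.5)(−0.2))q_{Nadir} = 35.575 − 0.5·12.83, so 0.9q_{Nadir} = 29.16 and q_{Nadir} = 32.4.
Then q_{Kora} = 12.83 − 0.2·32.4 = 6.35.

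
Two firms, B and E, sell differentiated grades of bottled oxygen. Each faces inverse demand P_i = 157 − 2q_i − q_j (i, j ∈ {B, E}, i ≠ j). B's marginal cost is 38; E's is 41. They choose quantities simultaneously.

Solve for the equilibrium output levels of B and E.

24, 23

Firm B's profit: π = q_B(157 − 2q_B − q_E) − 38q_B.
∂π/∂q_B = 119 − 4q_B − q_E = 0 ⇒ q_B = 29.75 − 0.25q_E.
Similarly q_E = 29 − 0.25q_B.
Solving the two reaction functions simultaneously: (1 − (−0.25)(−0.25))q_B = 29.75 − 0.25·29, so 0.9375q_B = 22.5 and q_B = 24.
Then q_E = 29 − 0.25·24 = 23.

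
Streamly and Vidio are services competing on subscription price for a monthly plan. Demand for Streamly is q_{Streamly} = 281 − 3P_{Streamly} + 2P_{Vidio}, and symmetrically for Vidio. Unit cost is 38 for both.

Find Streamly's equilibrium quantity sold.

Streamly's profit: π = (P_{Streamly} − 38)(281 − 3P_{Streamly} + 2P_{Vidio}).
∂π/∂P_{Streamly} = 395 − 6P_{Streamly} + 2P_{Vidio} = 0 ⇒ P_{Streamly} = 395/6 + (1/3)P_{Vidio}.
Setting P_{Streamly} = P_{Vidio} in the reaction function: P_{Streamly} = 395/6 + (1/3)P_{Streamly}, so P_{Streamly} = (395/6) / (2/3) = 98.75.
q_{Streamly} = 281 − 3·98.75 + 2·98.75 = 182.25.

182.25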